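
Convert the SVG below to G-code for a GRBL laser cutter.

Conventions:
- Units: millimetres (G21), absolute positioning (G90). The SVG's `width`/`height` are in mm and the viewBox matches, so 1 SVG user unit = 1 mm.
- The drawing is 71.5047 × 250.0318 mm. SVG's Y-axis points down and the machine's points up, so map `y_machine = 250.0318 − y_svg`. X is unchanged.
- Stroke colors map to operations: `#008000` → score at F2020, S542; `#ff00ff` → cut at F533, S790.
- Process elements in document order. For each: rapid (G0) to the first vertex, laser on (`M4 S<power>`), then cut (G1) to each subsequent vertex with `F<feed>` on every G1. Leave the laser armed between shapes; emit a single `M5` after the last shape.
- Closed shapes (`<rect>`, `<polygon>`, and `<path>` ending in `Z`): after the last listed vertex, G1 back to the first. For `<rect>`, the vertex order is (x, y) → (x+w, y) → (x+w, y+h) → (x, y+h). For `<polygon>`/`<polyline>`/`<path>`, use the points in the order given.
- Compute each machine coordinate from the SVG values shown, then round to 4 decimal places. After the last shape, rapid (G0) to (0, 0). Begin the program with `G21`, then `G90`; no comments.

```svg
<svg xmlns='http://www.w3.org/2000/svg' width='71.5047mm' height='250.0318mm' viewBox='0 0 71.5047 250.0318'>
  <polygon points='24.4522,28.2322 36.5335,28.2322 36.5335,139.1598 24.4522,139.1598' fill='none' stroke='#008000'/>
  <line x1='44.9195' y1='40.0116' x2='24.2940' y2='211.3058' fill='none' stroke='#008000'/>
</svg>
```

viewBox `0 0 71.5047 250.0318` with mm width/height → 1 unit = 1 mm. Flip: y_m = 250.0318 − y_svg.

**Shape 1** — `<polygon>` rectangle, stroke `#008000` → score (S542, F2020). Machine vertices: (24.4522,221.7996) → (36.5335,221.7996) → (36.5335,110.8720) → (24.4522,110.8720) → (24.4522,221.7996). Closed: final G1 returns to the first vertex.

**Shape 2** — `<line>` line segment, stroke `#008000` → score (S542, F2020). Machine vertices: (44.9195,210.0202) → (24.2940,38.7260). Open path.

G21
G90
G0 X24.4522 Y221.7996
M4 S542
G1 X36.5335 Y221.7996 F2020
G1 X36.5335 Y110.8720 F2020
G1 X24.4522 Y110.8720 F2020
G1 X24.4522 Y221.7996 F2020
G0 X44.9195 Y210.0202
M4 S542
G1 X24.2940 Y38.7260 F2020
M5
G0 X0.0000 Y0.0000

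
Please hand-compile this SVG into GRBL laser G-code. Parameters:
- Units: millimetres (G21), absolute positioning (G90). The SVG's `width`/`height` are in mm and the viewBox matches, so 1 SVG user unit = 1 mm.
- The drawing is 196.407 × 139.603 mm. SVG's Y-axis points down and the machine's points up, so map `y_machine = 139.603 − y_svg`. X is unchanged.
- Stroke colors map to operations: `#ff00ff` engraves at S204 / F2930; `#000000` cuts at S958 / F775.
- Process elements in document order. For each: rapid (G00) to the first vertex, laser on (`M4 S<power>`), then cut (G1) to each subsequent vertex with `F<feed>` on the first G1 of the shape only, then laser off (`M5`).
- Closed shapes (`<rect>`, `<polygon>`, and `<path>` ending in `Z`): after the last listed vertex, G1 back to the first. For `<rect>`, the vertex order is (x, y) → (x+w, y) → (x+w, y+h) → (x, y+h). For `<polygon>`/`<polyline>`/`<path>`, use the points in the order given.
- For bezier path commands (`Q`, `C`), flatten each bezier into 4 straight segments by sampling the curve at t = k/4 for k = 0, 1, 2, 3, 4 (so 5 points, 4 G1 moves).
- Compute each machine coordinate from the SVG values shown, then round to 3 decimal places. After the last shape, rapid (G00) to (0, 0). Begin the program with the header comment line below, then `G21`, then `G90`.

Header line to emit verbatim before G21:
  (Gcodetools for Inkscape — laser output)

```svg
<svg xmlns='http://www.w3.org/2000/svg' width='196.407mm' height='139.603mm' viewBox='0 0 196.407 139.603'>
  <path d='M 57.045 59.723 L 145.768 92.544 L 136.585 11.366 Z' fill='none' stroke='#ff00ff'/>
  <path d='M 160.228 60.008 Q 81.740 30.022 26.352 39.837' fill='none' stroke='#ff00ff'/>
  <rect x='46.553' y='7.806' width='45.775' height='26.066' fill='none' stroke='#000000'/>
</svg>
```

(Gcodetools for Inkscape — laser output)
G21
G90
G00 X57.045 Y79.880
M4 S204
G1 X145.768 Y47.059 F2930
G1 X136.585 Y128.237
G1 X57.045 Y79.880
M5
G00 X160.228 Y79.595
M4 S204
G1 X122.428 Y92.100 F2930
G1 X87.515 Y99.631
G1 X55.490 Y102.186
G1 X26.352 Y99.766
M5
G00 X46.553 Y131.797
M4 S958
G1 X92.328 Y131.797 F775
G1 X92.328 Y105.731
G1 X46.553 Y105.731
G1 X46.553 Y131.797
M5
G00 X0.000 Y0.000

Since the viewBox matches the mm dimensions, user units are millimetres directly. The only transform is the Y-flip y_m = 139.603 − y_svg.

Shape 1 is a closed polygon drawn with `<path>`. Its stroke #ff00ff means engrave at S204, F2930. After flipping Y the toolpath is (57.045,79.880) → (145.768,47.059) → (136.585,128.237) → (57.045,79.880), returning to the start.

Shape 2 is a quadratic bezier drawn with `<path>`. Its stroke #ff00ff means engrave at S204, F2930. After flipping Y the toolpath is (160.228,79.595) → (122.428,92.100) → (87.515,99.631) → (55.490,102.186) → (26.352,99.766).

Shape 3 is a rectangle drawn with `<rect>`. Its stroke #000000 means cut at S958, F775. After flipping Y the toolpath is (46.553,131.797) → (92.328,131.797) → (92.328,105.731) → (46.553,105.731) → (46.553,131.797), returning to the start.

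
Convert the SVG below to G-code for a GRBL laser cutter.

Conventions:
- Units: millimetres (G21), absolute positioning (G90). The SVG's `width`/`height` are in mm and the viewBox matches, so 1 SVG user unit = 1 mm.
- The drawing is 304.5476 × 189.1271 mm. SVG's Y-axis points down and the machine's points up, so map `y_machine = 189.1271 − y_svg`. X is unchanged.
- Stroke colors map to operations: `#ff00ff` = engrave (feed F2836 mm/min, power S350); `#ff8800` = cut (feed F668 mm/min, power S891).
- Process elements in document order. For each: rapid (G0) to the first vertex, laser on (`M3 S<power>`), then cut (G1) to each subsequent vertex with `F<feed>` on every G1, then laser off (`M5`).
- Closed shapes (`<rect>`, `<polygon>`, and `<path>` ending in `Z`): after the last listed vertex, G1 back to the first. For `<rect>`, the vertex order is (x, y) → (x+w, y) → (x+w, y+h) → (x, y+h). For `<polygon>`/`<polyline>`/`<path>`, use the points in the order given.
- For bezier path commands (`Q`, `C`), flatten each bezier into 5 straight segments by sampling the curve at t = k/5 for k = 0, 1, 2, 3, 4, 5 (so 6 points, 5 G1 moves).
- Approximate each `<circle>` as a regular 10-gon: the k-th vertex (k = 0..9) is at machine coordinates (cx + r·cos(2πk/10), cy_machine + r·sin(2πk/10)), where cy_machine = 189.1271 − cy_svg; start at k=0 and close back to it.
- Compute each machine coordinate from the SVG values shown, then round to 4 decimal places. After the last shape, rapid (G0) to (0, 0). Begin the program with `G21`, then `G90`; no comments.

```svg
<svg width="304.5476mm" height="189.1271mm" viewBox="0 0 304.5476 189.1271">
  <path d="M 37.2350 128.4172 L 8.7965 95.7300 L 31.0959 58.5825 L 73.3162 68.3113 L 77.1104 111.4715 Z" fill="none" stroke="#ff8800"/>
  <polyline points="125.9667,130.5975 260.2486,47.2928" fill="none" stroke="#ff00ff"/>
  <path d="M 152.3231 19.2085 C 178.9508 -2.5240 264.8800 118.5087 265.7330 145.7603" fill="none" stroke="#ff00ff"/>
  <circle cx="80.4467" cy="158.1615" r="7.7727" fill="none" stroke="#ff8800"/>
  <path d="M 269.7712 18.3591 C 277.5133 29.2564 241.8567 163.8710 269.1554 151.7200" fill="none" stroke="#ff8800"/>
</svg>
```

G21
G90
G0 X37.2350 Y60.7099
M3 S891
G1 X8.7965 Y93.3971 F668
G1 X31.0959 Y130.5446 F668
G1 X73.3162 Y120.8158 F668
G1 X77.1104 Y77.6556 F668
G1 X37.2350 Y60.7099 F668
M5
G0 X125.9667 Y58.5296
M3 S350
G1 X260.2486 Y141.8343 F2836
M5
G0 X152.3231 Y169.9186
M3 S350
G1 X174.2609 Y167.7186 F2836
G1 X203.5009 Y142.6093 F2836
G1 X233.1130 Y105.9447 F2836
G1 X256.1671 Y69.0791 F2836
G1 X265.7330 Y43.3668 F2836
M5
G0 X88.2194 Y30.9656
M3 S891
G1 X86.7349 Y35.5343 F668
G1 X82.8486 Y38.3579 F668
G1 X78.0448 Y38.3579 F668
G1 X74.1585 Y35.5343 F668
G1 X72.6740 Y30.9656 F668
G1 X74.1585 Y26.3969 F668
G1 X78.0448 Y23.5733 F668
G1 X82.8486 Y23.5733 F668
G1 X86.7349 Y26.3969 F668
G1 X88.2194 Y30.9656 F668
M5
G0 X269.7712 Y170.7680
M3 S891
G1 X270.0594 Y151.5474 F668
G1 X265.0370 Y115.6178 F668
G1 X259.8088 Y75.9625 F668
G1 X259.4800 Y45.5645 F668
G1 X269.1554 Y37.4071 F668
M5
G0 X0.0000 Y0.0000

1 u = 1 mm; y_m = 189.1271 − y.

[1] `<path>` regular polygon, #ff8800→cut S891 F668: (37.2350,60.7099) → (8.7965,93.3971) → (31.0959,130.5446) → (73.3162,120.8158) → (77.1104,77.6556) → (37.2350,60.7099) (closed)

[2] `<polyline>` line segment, #ff00ff→engrave S350 F2836: (125.9667,58.5296) → (260.2486,141.8343)

[3] `<path>` cubic bezier, #ff00ff→engrave S350 F2836: (152.3231,169.9186) → (174.2609,167.7186) → (203.5009,142.6093) → (233.1130,105.9447) → (256.1671,69.0791) → (265.7330,43.3668)

[4] `<circle>` circle, #ff8800→cut S891 F668: (88.2194,30.9656) → (86.7349,35.5343) → (82.8486,38.3579) → (78.0448,38.3579) → (74.1585,35.5343) → (72.6740,30.9656) → (74.1585,26.3969) → (78.0448,23.5733) → (82.8486,23.5733) → (86.7349,26.3969) → (88.2194,30.9656) (closed)

[5] `<path>` cubic bezier, #ff8800→cut S891 F668: (269.7712,170.7680) → (270.0594,151.5474) → (265.0370,115.6178) → (259.8088,75.9625) → (259.4800,45.5645) → (269.1554,37.4071)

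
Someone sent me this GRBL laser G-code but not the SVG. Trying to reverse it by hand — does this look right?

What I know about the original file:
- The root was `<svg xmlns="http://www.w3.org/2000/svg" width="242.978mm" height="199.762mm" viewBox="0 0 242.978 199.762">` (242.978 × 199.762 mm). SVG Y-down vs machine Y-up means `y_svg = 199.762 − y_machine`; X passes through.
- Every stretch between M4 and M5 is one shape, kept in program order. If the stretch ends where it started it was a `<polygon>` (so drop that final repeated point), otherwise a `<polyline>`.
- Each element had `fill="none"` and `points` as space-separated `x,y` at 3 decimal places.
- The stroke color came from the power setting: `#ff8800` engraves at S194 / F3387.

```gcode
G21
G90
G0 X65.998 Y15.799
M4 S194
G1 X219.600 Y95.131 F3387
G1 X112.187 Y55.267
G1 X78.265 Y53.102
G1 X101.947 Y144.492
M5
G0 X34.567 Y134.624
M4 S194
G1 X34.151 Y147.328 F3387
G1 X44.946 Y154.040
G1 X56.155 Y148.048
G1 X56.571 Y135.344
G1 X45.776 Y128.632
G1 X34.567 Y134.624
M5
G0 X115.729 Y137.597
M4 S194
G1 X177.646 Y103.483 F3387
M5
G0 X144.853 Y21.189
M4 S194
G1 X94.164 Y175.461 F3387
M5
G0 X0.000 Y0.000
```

<svg xmlns="http://www.w3.org/2000/svg" width="242.978mm" height="199.762mm" viewBox="0 0 242.978 199.762">
  <polyline points="65.998,183.963 219.600,104.631 112.187,144.495 78.265,146.660 101.947,55.270" fill="none" stroke="#ff8800"/>
  <polygon points="34.567,65.138 34.151,52.434 44.946,45.722 56.155,51.714 56.571,64.418 45.776,71.130" fill="none" stroke="#ff8800"/>
  <polyline points="115.729,62.165 177.646,96.279" fill="none" stroke="#ff8800"/>
  <polyline points="144.853,178.573 94.164,24.301" fill="none" stroke="#ff8800"/>
</svg>

Machine Y-up, SVG Y-down with viewBox height 199.762, so y_svg = 199.762 − y_machine; X carries over. Every run uses S194, so all elements get stroke `#ff8800` (engrave).

Run 1: The run is open, so emit a `<polyline>` with points (Y-flipped): 65.998,183.963 219.600,104.631 112.187,144.495 78.265,146.660 101.947,55.270.

Run 2: The run returns to its start, so emit a `<polygon>` with points (Y-flipped): 34.567,65.138 34.151,52.434 44.946,45.722 56.155,51.714 56.571,64.418 45.776,71.130.

Run 3: The run is open, so emit a `<polyline>` with points (Y-flipped): 115.729,62.165 177.646,96.279.

Run 4: The run is open, so emit a `<polyline>` with points (Y-flipped): 144.853,178.573 94.164,24.301.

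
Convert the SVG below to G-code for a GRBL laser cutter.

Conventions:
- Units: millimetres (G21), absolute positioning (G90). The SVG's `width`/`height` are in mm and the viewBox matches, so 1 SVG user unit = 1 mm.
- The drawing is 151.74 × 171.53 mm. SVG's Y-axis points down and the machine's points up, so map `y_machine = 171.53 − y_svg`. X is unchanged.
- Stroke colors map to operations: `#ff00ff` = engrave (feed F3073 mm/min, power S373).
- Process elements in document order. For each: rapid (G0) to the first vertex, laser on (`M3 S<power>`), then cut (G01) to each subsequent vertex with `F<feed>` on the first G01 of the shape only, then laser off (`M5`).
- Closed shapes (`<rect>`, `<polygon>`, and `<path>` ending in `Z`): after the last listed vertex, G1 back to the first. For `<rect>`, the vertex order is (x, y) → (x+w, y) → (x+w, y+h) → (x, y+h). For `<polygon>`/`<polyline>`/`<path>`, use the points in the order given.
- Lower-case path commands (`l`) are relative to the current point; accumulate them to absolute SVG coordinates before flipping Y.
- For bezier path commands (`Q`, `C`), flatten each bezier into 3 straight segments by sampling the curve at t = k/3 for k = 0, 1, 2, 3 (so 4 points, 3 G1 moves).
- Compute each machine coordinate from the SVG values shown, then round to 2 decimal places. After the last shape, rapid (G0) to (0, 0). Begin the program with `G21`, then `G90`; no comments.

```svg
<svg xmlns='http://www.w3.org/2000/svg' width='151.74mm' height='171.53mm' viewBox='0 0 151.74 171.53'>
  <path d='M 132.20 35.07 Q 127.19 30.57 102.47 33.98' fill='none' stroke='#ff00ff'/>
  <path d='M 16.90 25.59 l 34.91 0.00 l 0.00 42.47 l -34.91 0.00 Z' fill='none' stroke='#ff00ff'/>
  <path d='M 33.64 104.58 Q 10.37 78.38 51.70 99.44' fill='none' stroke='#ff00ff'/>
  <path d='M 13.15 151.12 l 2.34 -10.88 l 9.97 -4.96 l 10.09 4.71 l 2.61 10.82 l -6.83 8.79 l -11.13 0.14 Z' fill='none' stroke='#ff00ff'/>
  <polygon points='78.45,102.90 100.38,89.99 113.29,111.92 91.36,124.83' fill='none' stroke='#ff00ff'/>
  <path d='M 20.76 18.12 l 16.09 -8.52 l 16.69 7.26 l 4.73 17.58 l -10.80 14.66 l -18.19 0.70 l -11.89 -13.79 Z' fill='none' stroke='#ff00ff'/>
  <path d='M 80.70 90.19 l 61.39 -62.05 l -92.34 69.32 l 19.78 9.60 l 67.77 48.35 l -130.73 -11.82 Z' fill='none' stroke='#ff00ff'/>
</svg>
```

G21
G90
G0 X132.20 Y136.46
M3 S373
G01 X126.67 Y138.58 F3073
G01 X116.76 Y138.94
G01 X102.47 Y137.55
M5
G0 X16.90 Y145.94
M3 S373
G01 X51.81 Y145.94 F3073
G01 X51.81 Y103.47
G01 X16.90 Y103.47
G01 X16.90 Y145.94
M5
G0 X33.64 Y66.95
M3 S373
G01 X25.30 Y79.17 F3073
G01 X31.32 Y80.88
G01 X51.70 Y72.09
M5
G0 X13.15 Y20.41
M3 S373
G01 X15.49 Y31.29 F3073
G01 X25.46 Y36.25
G01 X35.55 Y31.54
G01 X38.16 Y20.72
G01 X31.33 Y11.93
G01 X20.20 Y11.79
G01 X13.15 Y20.41
M5
G0 X78.45 Y68.63
M3 S373
G01 X100.38 Y81.54 F3073
G01 X113.29 Y59.61
G01 X91.36 Y46.70
G01 X78.45 Y68.63
M5
G0 X20.76 Y153.41
M3 S373
G01 X36.85 Y161.93 F3073
G01 X53.54 Y154.67
G01 X58.27 Y137.09
G01 X47.47 Y122.43
G01 X29.28 Y121.73
G01 X17.39 Y135.52
G01 X20.76 Y153.41
M5
G0 X80.70 Y81.34
M3 S373
G01 X142.09 Y143.39 F3073
G01 X49.75 Y74.07
G01 X69.53 Y64.47
G01 X137.30 Y16.12
G01 X6.57 Y27.94
G01 X80.70 Y81.34
M5
G0 X0.00 Y0.00

1 u = 1 mm; y_m = 171.53 − y.

[1] `<path>` quadratic bezier, #ff00ff→engrave S373 F3073: (132.20,136.46) → (126.67,138.58) → (116.76,138.94) → (102.47,137.55)

[2] `<path>` rectangle, #ff00ff→engrave S373 F3073: (16.90,145.94) → (51.81,145.94) → (51.81,103.47) → (16.90,103.47) → (16.90,145.94) (closed)

[3] `<path>` quadratic bezier, #ff00ff→engrave S373 F3073: (33.64,66.95) → (25.30,79.17) → (31.32,80.88) → (51.70,72.09)

[4] `<path>` regular polygon, #ff00ff→engrave S373 F3073: (13.15,20.41) → (15.49,31.29) → (25.46,36.25) → (35.55,31.54) → (38.16,20.72) → (31.33,11.93) → (20.20,11.79) → (13.15,20.41) (closed)

[5] `<polygon>` regular polygon, #ff00ff→engrave S373 F3073: (78.45,68.63) → (100.38,81.54) → (113.29,59.61) → (91.36,46.70) → (78.45,68.63) (closed)

[6] `<path>` regular polygon, #ff00ff→engrave S373 F3073: (20.76,153.41) → (36.85,161.93) → (53.54,154.67) → (58.27,137.09) → (47.47,122.43) → (29.28,121.73) → (17.39,135.52) → (20.76,153.41) (closed)

[7] `<path>` closed polygon, #ff00ff→engrave S373 F3073: (80.70,81.34) → (142.09,143.39) → (49.75,74.07) → (69.53,64.47) → (137.30,16.12) → (6.57,27.94) → (80.70,81.34) (closed)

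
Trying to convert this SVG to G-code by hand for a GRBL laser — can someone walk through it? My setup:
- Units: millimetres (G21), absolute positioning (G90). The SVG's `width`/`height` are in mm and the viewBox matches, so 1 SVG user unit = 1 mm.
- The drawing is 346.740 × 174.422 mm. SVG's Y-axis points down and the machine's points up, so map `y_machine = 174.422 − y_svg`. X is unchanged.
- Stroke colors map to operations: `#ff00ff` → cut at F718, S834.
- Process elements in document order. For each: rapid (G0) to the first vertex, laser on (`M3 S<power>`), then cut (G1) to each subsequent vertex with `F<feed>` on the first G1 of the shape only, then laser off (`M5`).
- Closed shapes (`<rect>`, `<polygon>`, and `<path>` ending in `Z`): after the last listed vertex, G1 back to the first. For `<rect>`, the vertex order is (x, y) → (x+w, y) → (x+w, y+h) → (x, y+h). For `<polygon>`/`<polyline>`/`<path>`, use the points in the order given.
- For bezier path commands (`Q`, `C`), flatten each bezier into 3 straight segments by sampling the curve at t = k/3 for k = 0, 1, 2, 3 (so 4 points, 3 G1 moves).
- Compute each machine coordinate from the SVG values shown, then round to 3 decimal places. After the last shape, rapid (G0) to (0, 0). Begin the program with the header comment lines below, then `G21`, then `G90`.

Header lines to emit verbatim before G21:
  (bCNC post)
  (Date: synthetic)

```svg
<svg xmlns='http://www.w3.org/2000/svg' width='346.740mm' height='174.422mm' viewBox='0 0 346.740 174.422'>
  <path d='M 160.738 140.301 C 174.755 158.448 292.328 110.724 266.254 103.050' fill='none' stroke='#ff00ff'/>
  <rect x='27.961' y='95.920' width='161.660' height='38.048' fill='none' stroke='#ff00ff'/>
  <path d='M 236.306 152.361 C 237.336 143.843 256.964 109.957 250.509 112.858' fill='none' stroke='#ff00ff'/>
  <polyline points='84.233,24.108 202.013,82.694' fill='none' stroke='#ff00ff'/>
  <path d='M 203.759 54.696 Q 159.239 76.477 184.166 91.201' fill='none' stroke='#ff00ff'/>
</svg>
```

1 u = 1 mm; y_m = 174.422 − y.

[1] `<path>` cubic bezier, #ff00ff→cut S834 F718: (160.738,34.121) → (200.118,34.008) → (253.601,54.271) → (266.254,71.372)

[2] `<rect>` rectangle, #ff00ff→cut S834 F718: (27.961,78.502) → (189.621,78.502) → (189.621,40.454) → (27.961,40.454) → (27.961,78.502) (closed)

[3] `<path>` cubic bezier, #ff00ff→cut S834 F718: (236.306,22.061) → (241.880,36.733) → (249.925,54.505) → (250.509,61.564)

[4] `<polyline>` line segment, #ff00ff→cut S834 F718: (84.233,150.314) → (202.013,91.728)

[5] `<path>` quadratic bezier, #ff00ff→cut S834 F718: (203.759,119.726) → (181.795,105.989) → (175.264,93.821) → (184.166,83.221)

(bCNC post)
(Date: synthetic)
G21
G90
G0 X160.738 Y34.121
M3 S834
G1 X200.118 Y34.008 F718
G1 X253.601 Y54.271
G1 X266.254 Y71.372
M5
G0 X27.961 Y78.502
M3 S834
G1 X189.621 Y78.502 F718
G1 X189.621 Y40.454
G1 X27.961 Y40.454
G1 X27.961 Y78.502
M5
G0 X236.306 Y22.061
M3 S834
G1 X241.880 Y36.733 F718
G1 X249.925 Y54.505
G1 X250.509 Y61.564
M5
G0 X84.233 Y150.314
M3 S834
G1 X202.013 Y91.728 F718
M5
G0 X203.759 Y119.726
M3 S834
G1 X181.795 Y105.989 F718
G1 X175.264 Y93.821
G1 X184.166 Y83.221
M5
G0 X0.000 Y0.000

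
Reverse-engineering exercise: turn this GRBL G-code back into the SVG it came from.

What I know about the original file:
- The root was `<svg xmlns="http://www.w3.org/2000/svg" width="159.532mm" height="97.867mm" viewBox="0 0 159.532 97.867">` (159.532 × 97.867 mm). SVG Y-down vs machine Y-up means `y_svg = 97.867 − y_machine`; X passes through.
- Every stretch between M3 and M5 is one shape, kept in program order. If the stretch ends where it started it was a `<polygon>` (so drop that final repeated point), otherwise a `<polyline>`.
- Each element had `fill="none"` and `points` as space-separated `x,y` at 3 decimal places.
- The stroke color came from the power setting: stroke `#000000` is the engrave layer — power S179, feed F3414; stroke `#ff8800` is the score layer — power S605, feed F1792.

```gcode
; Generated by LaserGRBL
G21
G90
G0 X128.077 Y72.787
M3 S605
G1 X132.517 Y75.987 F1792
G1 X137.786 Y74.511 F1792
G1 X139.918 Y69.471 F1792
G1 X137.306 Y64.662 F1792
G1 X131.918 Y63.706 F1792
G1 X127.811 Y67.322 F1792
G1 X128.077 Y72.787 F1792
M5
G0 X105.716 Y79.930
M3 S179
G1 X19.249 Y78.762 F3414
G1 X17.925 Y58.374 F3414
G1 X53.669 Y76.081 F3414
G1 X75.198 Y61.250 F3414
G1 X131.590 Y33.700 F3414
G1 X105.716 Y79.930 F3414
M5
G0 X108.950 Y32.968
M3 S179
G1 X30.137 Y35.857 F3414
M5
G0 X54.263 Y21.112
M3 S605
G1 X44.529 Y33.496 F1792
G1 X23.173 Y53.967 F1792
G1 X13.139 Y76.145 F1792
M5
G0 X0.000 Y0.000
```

<svg xmlns="http://www.w3.org/2000/svg" width="159.532mm" height="97.867mm" viewBox="0 0 159.532 97.867">
  <polygon points="128.077,25.080 132.517,21.880 137.786,23.356 139.918,28.396 137.306,33.205 131.918,34.161 127.811,30.545" fill="none" stroke="#ff8800"/>
  <polygon points="105.716,17.937 19.249,19.105 17.925,39.493 53.669,21.786 75.198,36.617 131.590,64.167" fill="none" stroke="#000000"/>
  <polyline points="108.950,64.899 30.137,62.010" fill="none" stroke="#000000"/>
  <polyline points="54.263,76.755 44.529,64.371 23.173,43.900 13.139,21.722" fill="none" stroke="#ff8800"/>
</svg>

Each laser-on run becomes one SVG element. Flip Y back into SVG space with y_svg = 97.867 − y_machine.

Run 1: the run's S605 means `#ff8800` (score). The run returns to its start, so emit a `<polygon>` with points (Y-flipped): 128.077,25.080 132.517,21.880 137.786,23.356 139.918,28.396 137.306,33.205 131.918,34.161 127.811,30.545.

Run 2: the run's S179 means `#000000` (engrave). The run returns to its start, so emit a `<polygon>` with points (Y-flipped): 105.716,17.937 19.249,19.105 17.925,39.493 53.669,21.786 75.198,36.617 131.590,64.167.

Run 3: the run's S179 means `#000000` (engrave). The run is open, so emit a `<polyline>` with points (Y-flipped): 108.950,64.899 30.137,62.010.

Run 4: power S605 maps to stroke `#ff8800` (score). The run is open, so emit a `<polyline>` with points (Y-flipped): 54.263,76.755 44.529,64.371 23.173,43.900 13.139,21.722.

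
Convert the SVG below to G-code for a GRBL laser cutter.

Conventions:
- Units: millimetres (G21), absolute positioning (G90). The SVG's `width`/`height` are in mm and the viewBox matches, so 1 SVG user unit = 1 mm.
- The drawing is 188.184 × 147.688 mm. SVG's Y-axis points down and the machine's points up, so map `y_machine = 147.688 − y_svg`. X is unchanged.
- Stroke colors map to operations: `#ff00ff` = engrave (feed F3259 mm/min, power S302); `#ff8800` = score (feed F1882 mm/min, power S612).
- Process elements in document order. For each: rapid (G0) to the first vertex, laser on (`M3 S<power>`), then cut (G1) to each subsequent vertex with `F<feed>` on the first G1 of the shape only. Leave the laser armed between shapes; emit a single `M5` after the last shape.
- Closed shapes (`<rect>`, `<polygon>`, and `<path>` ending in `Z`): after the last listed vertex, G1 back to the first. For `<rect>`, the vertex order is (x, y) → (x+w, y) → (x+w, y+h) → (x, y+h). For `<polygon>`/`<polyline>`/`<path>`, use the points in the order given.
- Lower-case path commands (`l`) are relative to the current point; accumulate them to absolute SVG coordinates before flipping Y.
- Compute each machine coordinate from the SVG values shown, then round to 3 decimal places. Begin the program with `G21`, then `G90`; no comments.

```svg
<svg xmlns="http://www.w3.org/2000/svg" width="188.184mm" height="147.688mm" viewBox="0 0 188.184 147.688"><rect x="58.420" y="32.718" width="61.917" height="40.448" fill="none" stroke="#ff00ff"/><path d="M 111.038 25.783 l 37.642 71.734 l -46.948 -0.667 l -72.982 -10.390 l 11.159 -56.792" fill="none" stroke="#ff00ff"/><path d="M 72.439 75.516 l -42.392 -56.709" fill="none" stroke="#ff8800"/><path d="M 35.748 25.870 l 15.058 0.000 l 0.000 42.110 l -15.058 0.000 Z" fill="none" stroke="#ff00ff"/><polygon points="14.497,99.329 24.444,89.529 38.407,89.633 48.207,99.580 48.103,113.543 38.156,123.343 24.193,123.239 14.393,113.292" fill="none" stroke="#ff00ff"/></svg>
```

G21
G90
G0 X58.420 Y114.970
M3 S302
G1 X120.337 Y114.970 F3259
G1 X120.337 Y74.522
G1 X58.420 Y74.522
G1 X58.420 Y114.970
G0 X111.038 Y121.905
M3 S302
G1 X148.680 Y50.171 F3259
G1 X101.732 Y50.838
G1 X28.750 Y61.228
G1 X39.909 Y118.020
G0 X72.439 Y72.172
M3 S612
G1 X30.047 Y128.881 F1882
G0 X35.748 Y121.818
M3 S302
G1 X50.806 Y121.818 F3259
G1 X50.806 Y79.708
G1 X35.748 Y79.708
G1 X35.748 Y121.818
G0 X14.497 Y48.359
M3 S302
G1 X24.444 Y58.159 F3259
G1 X38.407 Y58.055
G1 X48.207 Y48.108
G1 X48.103 Y34.145
G1 X38.156 Y24.345
G1 X24.193 Y24.449
G1 X14.393 Y34.396
G1 X14.497 Y48.359
M5

viewBox `0 0 188.184 147.688` with mm width/height → 1 unit = 1 mm. Flip: y_m = 147.688 − y_svg.

**Shape 1** — `<rect>` rectangle, stroke `#ff00ff` → engrave (S302, F3259). Machine vertices: (58.420,114.970) → (120.337,114.970) → (120.337,74.522) → (58.420,74.522) → (58.420,114.970). Closed: final G1 returns to the first vertex.

**Shape 2** — `<path>` open polyline, stroke `#ff00ff` → engrave (S302, F3259). Machine vertices: (111.038,121.905) → (148.680,50.171) → (101.732,50.838) → (28.750,61.228) → (39.909,118.020). Open path.

**Shape 3** — `<path>` line segment, stroke `#ff8800` → score (S612, F1882). Machine vertices: (72.439,72.172) → (30.047,128.881). Open path.

**Shape 4** — `<path>` rectangle, stroke `#ff00ff` → engrave (S302, F3259). Machine vertices: (35.748,121.818) → (50.806,121.818) → (50.806,79.708) → (35.748,79.708) → (35.748,121.818). Closed: final G1 returns to the first vertex.

**Shape 5** — `<polygon>` regular polygon, stroke `#ff00ff` → engrave (S302, F3259). Machine vertices: (14.497,48.359) → (24.444,58.159) → (38.407,58.055) → (48.207,48.108) → (48.103,34.145) → (38.156,24.345) → (24.193,24.449) → (14.393,34.396) → (14.497,48.359). Closed: final G1 returns to the first vertex.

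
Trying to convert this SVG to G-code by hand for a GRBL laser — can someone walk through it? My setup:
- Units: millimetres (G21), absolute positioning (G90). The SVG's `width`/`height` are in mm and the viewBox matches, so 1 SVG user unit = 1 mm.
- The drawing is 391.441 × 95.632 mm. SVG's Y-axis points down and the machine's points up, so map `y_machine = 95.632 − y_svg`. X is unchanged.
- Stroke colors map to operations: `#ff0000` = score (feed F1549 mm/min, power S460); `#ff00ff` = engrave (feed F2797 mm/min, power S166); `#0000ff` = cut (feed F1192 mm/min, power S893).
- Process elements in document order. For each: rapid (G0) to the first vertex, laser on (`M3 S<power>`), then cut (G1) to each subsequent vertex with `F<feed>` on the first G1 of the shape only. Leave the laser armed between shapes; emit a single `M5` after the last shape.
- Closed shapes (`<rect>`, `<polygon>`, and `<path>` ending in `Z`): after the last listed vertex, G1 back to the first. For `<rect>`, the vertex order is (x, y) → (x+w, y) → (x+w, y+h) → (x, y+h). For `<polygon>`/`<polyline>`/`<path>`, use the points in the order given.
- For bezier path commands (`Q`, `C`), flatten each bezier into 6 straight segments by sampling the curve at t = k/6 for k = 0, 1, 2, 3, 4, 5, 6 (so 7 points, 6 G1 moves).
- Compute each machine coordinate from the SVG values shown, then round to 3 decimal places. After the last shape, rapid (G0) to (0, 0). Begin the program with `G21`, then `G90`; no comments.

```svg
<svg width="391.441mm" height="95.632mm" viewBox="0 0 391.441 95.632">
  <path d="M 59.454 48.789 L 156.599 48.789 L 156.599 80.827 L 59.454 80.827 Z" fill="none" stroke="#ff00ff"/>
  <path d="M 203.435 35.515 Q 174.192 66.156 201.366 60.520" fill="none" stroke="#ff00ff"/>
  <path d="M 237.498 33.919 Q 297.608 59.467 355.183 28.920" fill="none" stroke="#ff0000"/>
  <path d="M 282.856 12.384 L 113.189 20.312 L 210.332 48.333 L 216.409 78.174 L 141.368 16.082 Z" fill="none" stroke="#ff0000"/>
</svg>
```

Since the viewBox matches the mm dimensions, user units are millimetres directly. The only transform is the Y-flip y_m = 95.632 − y_svg.

Shape 1 is a rectangle drawn with `<path>`. Its stroke #ff00ff means engrave at S166, F2797. After flipping Y the toolpath is (59.454,46.843) → (156.599,46.843) → (156.599,14.805) → (59.454,14.805) → (59.454,46.843), returning to the start.

Shape 2 is a quadratic bezier drawn with `<path>`. Its stroke #ff00ff means engrave at S166, F2797. After flipping Y the toolpath is (203.435,60.117) → (195.254,50.911) → (190.208,43.720) → (188.296,38.545) → (189.519,35.385) → (193.875,34.241) → (201.366,35.112).

Shape 3 is a quadratic bezier drawn with `<path>`. Its stroke #ff0000 means score at S460, F1549. After flipping Y the toolpath is (237.498,61.713) → (257.464,54.755) → (277.290,50.914) → (296.974,50.189) → (316.518,52.580) → (335.921,58.088) → (355.183,66.712).

Shape 4 is a closed polygon drawn with `<path>`. Its stroke #ff0000 means score at S460, F1549. After flipping Y the toolpath is (282.856,83.248) → (113.189,75.320) → (210.332,47.299) → (216.409,17.458) → (141.368,79.550) → (282.856,83.248), returning to the start.

G21
G90
G0 X59.454 Y46.843
M3 S166
G1 X156.599 Y46.843 F2797
G1 X156.599 Y14.805
G1 X59.454 Y14.805
G1 X59.454 Y46.843
G0 X203.435 Y60.117
M3 S166
G1 X195.254 Y50.911 F2797
G1 X190.208 Y43.720
G1 X188.296 Y38.545
G1 X189.519 Y35.385
G1 X193.875 Y34.241
G1 X201.366 Y35.112
G0 X237.498 Y61.713
M3 S460
G1 X257.464 Y54.755 F1549
G1 X277.290 Y50.914
G1 X296.974 Y50.189
G1 X316.518 Y52.580
G1 X335.921 Y58.088
G1 X355.183 Y66.712
G0 X282.856 Y83.248
M3 S460
G1 X113.189 Y75.320 F1549
G1 X210.332 Y47.299
G1 X216.409 Y17.458
G1 X141.368 Y79.550
G1 X282.856 Y83.248
M5
G0 X0.000 Y0.000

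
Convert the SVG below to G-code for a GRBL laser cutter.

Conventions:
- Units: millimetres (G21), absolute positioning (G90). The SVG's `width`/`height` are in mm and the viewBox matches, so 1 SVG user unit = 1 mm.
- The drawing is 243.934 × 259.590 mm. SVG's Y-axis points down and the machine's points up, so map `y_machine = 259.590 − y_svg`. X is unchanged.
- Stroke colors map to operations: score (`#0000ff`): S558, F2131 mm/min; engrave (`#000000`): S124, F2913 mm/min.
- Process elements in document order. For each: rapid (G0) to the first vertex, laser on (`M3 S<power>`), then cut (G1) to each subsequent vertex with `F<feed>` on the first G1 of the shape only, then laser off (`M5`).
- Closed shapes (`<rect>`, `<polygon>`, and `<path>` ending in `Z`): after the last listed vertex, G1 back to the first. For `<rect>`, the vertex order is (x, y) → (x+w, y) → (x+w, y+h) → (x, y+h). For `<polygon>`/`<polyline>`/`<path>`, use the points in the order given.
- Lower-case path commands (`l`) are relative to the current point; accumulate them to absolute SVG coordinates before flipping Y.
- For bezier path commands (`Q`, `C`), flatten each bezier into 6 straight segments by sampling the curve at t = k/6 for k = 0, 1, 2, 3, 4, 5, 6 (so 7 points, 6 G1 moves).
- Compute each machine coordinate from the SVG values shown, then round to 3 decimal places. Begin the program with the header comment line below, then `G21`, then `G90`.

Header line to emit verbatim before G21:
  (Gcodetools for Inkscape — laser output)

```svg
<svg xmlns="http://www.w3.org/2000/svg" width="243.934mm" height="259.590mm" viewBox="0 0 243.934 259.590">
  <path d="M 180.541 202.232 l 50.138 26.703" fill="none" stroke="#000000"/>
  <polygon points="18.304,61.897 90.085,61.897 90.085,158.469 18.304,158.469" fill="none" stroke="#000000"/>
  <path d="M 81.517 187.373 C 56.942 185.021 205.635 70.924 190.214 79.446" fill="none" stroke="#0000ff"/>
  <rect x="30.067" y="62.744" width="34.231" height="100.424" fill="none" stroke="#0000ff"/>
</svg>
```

(Gcodetools for Inkscape — laser output)
G21
G90
G0 X180.541 Y57.358
M3 S124
G1 X230.679 Y30.655 F2913
M5
G0 X18.304 Y197.693
M3 S124
G1 X90.085 Y197.693 F2913
G1 X90.085 Y101.121
G1 X18.304 Y101.121
G1 X18.304 Y197.693
M5
G0 X81.517 Y72.217
M3 S558
G1 X82.107 Y81.620 F2131
G1 X102.202 Y103.137
G1 X132.433 Y130.258
G1 X163.426 Y156.473
G1 X185.810 Y175.272
G1 X190.214 Y180.144
M5
G0 X30.067 Y196.846
M3 S558
G1 X64.298 Y196.846 F2131
G1 X64.298 Y96.422
G1 X30.067 Y96.422
G1 X30.067 Y196.846
M5

Since the viewBox matches the mm dimensions, user units are millimetres directly. The only transform is the Y-flip y_m = 259.590 − y_svg.

Shape 1 is a line segment drawn with `<path>`. Its stroke #000000 means engrave at S124, F2913. After flipping Y the toolpath is (180.541,57.358) → (230.679,30.655).

Shape 2 is a rectangle drawn with `<polygon>`. Its stroke #000000 means engrave at S124, F2913. After flipping Y the toolpath is (18.304,197.693) → (90.085,197.693) → (90.085,101.121) → (18.304,101.121) → (18.304,197.693), returning to the start.

Shape 3 is a cubic bezier drawn with `<path>`. Its stroke #0000ff means score at S558, F2131. After flipping Y the toolpath is (81.517,72.217) → (82.107,81.620) → (102.202,103.137) → (132.433,130.258) → (163.426,156.473) → (185.810,175.272) → (190.214,180.144).

Shape 4 is a rectangle drawn with `<rect>`. Its stroke #0000ff means score at S558, F2131. After flipping Y the toolpath is (30.067,196.846) → (64.298,196.846) → (64.298,96.422) → (30.067,96.422) → (30.067,196.846), returning to the start.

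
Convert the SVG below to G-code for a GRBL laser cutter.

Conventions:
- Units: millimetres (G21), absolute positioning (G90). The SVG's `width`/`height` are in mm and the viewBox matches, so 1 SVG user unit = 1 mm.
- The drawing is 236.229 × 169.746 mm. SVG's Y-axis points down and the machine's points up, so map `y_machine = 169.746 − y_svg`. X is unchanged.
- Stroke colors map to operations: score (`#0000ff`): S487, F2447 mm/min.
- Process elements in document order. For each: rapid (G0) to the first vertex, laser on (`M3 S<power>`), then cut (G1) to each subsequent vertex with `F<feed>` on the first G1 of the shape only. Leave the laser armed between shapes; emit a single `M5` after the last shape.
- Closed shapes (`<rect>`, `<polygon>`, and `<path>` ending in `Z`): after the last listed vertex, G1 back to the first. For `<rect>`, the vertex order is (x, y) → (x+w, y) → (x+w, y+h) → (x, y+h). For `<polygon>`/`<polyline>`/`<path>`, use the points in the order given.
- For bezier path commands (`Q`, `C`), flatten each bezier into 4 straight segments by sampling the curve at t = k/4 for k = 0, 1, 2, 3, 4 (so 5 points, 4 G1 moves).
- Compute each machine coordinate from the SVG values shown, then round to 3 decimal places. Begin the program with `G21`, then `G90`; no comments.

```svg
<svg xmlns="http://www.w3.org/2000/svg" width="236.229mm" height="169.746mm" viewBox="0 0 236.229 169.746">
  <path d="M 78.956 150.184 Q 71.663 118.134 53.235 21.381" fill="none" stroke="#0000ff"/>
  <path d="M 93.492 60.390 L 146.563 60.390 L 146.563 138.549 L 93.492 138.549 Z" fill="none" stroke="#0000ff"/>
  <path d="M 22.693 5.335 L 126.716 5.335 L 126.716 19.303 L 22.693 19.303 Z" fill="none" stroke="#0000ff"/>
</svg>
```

viewBox `0 0 236.229 169.746` with mm width/height → 1 unit = 1 mm. Flip: y_m = 169.746 − y_svg.

**Shape 1** — `<path>` quadratic bezier, stroke `#0000ff` → score (S487, F2447). Control points (SVG): P0=(78.956,150.184), P1=(71.663,118.134), P2=(53.235,21.381); sampled at t=k/4. Machine vertices: (78.956,19.562) → (74.614,39.631) → (68.879,67.788) → (61.753,104.032) → (53.235,148.365). Open path.

**Shape 2** — `<path>` rectangle, stroke `#0000ff` → score (S487, F2447). Machine vertices: (93.492,109.356) → (146.563,109.356) → (146.563,31.197) → (93.492,31.197) → (93.492,109.356). Closed: final G1 returns to the first vertex.

**Shape 3** — `<path>` rectangle, stroke `#0000ff` → score (S487, F2447). Machine vertices: (22.693,164.411) → (126.716,164.411) → (126.716,150.443) → (22.693,150.443) → (22.693,164.411). Closed: final G1 returns to the first vertex.

G21
G90
G0 X78.956 Y19.562
M3 S487
G1 X74.614 Y39.631 F2447
G1 X68.879 Y67.788
G1 X61.753 Y104.032
G1 X53.235 Y148.365
G0 X93.492 Y109.356
M3 S487
G1 X146.563 Y109.356 F2447
G1 X146.563 Y31.197
G1 X93.492 Y31.197
G1 X93.492 Y109.356
G0 X22.693 Y164.411
M3 S487
G1 X126.716 Y164.411 F2447
G1 X126.716 Y150.443
G1 X22.693 Y150.443
G1 X22.693 Y164.411
M5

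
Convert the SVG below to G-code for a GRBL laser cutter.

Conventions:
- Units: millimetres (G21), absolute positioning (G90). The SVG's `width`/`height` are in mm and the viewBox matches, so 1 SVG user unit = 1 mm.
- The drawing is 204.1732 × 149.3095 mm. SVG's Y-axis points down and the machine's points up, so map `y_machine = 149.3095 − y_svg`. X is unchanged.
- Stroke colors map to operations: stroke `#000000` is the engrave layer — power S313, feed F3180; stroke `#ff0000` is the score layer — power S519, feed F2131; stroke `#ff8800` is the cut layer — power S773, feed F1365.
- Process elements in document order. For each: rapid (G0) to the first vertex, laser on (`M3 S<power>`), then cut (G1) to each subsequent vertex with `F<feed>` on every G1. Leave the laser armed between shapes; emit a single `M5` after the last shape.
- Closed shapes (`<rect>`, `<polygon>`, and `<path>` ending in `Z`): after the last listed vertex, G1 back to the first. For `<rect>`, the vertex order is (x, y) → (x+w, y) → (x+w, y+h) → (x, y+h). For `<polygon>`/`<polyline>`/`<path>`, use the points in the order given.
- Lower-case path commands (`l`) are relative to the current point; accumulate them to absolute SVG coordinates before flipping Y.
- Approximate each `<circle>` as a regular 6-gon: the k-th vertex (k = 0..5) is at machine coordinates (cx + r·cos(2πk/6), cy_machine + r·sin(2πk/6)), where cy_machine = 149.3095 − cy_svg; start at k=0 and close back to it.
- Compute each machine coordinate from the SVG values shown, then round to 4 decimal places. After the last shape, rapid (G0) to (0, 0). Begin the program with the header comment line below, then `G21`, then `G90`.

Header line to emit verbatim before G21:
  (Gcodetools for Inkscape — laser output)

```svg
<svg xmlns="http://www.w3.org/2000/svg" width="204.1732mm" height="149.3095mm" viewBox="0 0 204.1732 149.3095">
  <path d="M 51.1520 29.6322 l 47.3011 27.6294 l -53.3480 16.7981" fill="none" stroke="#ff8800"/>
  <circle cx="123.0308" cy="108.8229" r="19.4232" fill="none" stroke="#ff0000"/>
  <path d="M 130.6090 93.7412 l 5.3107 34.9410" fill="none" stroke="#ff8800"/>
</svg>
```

(Gcodetools for Inkscape — laser output)
G21
G90
G0 X51.1520 Y119.6773
M3 S773
G1 X98.4531 Y92.0479 F1365
G1 X45.1051 Y75.2498 F1365
G0 X142.4540 Y40.4866
M3 S519
G1 X132.7424 Y57.3076 F2131
G1 X113.3192 Y57.3076 F2131
G1 X103.6076 Y40.4866 F2131
G1 X113.3192 Y23.6656 F2131
G1 X132.7424 Y23.6656 F2131
G1 X142.4540 Y40.4866 F2131
G0 X130.6090 Y55.5683
M3 S773
G1 X135.9197 Y20.6273 F1365
M5
G0 X0.0000 Y0.0000

Since the viewBox matches the mm dimensions, user units are millimetres directly. The only transform is the Y-flip y_m = 149.3095 − y_svg.

Shape 1 is a open polyline drawn with `<path>`. Its stroke #ff8800 means cut at S773, F1365. After flipping Y the toolpath is (51.1520,119.6773) → (98.4531,92.0479) → (45.1051,75.2498).

Shape 2 is a circle drawn with `<circle>`. Its stroke #ff0000 means score at S519, F2131. After flipping Y the toolpath is (142.4540,40.4866) → (132.7424,57.3076) → (113.3192,57.3076) → (103.6076,40.4866) → (113.3192,23.6656) → (132.7424,23.6656) → (142.4540,40.4866), returning to the start.

Shape 3 is a line segment drawn with `<path>`. Its stroke #ff8800 means cut at S773, F1365. After flipping Y the toolpath is (130.6090,55.5683) → (135.9197,20.6273).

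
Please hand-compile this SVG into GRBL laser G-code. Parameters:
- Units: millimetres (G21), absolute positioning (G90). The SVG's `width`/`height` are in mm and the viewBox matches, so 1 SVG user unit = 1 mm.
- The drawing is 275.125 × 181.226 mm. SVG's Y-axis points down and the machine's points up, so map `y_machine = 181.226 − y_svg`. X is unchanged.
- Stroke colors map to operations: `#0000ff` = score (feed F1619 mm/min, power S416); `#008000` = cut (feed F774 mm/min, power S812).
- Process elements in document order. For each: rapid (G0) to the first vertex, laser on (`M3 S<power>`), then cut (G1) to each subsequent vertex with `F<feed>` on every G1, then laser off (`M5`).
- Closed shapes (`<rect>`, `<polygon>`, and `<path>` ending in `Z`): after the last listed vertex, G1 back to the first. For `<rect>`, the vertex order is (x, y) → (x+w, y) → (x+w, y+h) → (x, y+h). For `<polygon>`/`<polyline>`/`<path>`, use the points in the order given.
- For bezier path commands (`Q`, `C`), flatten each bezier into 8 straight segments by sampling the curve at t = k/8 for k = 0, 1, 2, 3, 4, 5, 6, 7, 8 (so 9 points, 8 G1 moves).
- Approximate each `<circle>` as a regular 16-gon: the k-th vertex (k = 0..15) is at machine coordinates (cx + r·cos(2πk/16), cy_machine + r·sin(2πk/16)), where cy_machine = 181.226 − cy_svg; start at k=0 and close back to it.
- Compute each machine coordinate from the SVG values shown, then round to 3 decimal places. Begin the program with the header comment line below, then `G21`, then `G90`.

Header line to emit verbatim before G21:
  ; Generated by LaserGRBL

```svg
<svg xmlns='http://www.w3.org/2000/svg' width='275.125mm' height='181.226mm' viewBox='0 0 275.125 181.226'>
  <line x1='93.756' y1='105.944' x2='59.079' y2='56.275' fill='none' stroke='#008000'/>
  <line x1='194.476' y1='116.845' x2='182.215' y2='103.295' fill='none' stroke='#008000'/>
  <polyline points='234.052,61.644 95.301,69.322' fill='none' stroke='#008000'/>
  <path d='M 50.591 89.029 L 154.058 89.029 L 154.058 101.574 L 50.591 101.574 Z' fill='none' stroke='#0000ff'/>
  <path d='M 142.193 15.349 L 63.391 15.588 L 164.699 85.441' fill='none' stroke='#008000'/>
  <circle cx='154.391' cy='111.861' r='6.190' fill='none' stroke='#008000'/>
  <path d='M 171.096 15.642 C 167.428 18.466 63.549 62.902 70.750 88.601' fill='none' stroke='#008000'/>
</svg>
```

viewBox `0 0 275.125 181.226` with mm width/height → 1 unit = 1 mm. Flip: y_m = 181.226 − y_svg.

**Shape 1** — `<line>` line segment, stroke `#008000` → cut (S812, F774). Machine vertices: (93.756,75.282) → (59.079,124.951). Open path.

**Shape 2** — `<line>` line segment, stroke `#008000` → cut (S812, F774). Machine vertices: (194.476,64.381) → (182.215,77.931). Open path.

**Shape 3** — `<polyline>` line segment, stroke `#008000` → cut (S812, F774). Machine vertices: (234.052,119.582) → (95.301,111.904). Open path.

**Shape 4** — `<path>` rectangle, stroke `#0000ff` → score (S416, F1619). Machine vertices: (50.591,92.197) → (154.058,92.197) → (154.058,79.652) → (50.591,79.652) → (50.591,92.197). Closed: final G1 returns to the first vertex.

**Shape 5** — `<path>` open polyline, stroke `#008000` → cut (S812, F774). Machine vertices: (142.193,165.877) → (63.391,165.638) → (164.699,95.785). Open path.

**Shape 6** — `<circle>` circle, stroke `#008000` → cut (S812, F774). Machine vertices: (160.581,69.365) → (160.110,71.734) → (158.768,73.742) → (156.760,75.084) → (154.391,75.555) → (152.022,75.084) → (150.014,73.742) → (148.672,71.734) → (148.201,69.365) → (148.672,66.996) → (150.014,64.988) → (152.022,63.646) → (154.391,63.175) → (156.760,63.646) → (158.768,64.988) → (160.110,66.996) → (160.581,69.365). Closed: final G1 returns to the first vertex.

**Shape 7** — `<path>` cubic bezier, stroke `#008000` → cut (S812, F774). Control points (SVG): P0=(171.096,15.642), P1=(167.428,18.466), P2=(63.549,62.902), P3=(70.750,88.601); sampled at t=k/8. Machine vertices: (171.096,165.584) → (165.436,162.692) → (152.857,156.607) → (135.835,148.034) → (116.847,137.683) → (98.368,126.259) → (82.875,114.469) → (72.844,103.023) → (70.750,92.625). Open path.

; Generated by LaserGRBL
G21
G90
G0 X93.756 Y75.282
M3 S812
G1 X59.079 Y124.951 F774
M5
G0 X194.476 Y64.381
M3 S812
G1 X182.215 Y77.931 F774
M5
G0 X234.052 Y119.582
M3 S812
G1 X95.301 Y111.904 F774
M5
G0 X50.591 Y92.197
M3 S416
G1 X154.058 Y92.197 F1619
G1 X154.058 Y79.652 F1619
G1 X50.591 Y79.652 F1619
G1 X50.591 Y92.197 F1619
M5
G0 X142.193 Y165.877
M3 S812
G1 X63.391 Y165.638 F774
G1 X164.699 Y95.785 F774
M5
G0 X160.581 Y69.365
M3 S812
G1 X160.110 Y71.734 F774
G1 X158.768 Y73.742 F774
G1 X156.760 Y75.084 F774
G1 X154.391 Y75.555 F774
G1 X152.022 Y75.084 F774
G1 X150.014 Y73.742 F774
G1 X148.672 Y71.734 F774
G1 X148.201 Y69.365 F774
G1 X148.672 Y66.996 F774
G1 X150.014 Y64.988 F774
G1 X152.022 Y63.646 F774
G1 X154.391 Y63.175 F774
G1 X156.760 Y63.646 F774
G1 X158.768 Y64.988 F774
G1 X160.110 Y66.996 F774
G1 X160.581 Y69.365 F774
M5
G0 X171.096 Y165.584
M3 S812
G1 X165.436 Y162.692 F774
G1 X152.857 Y156.607 F774
G1 X135.835 Y148.034 F774
G1 X116.847 Y137.683 F774
G1 X98.368 Y126.259 F774
G1 X82.875 Y114.469 F774
G1 X72.844 Y103.023 F774
G1 X70.750 Y92.625 F774
M5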